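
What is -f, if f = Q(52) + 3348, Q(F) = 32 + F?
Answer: -3432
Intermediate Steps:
f = 3432 (f = (32 + 52) + 3348 = 84 + 3348 = 3432)
-f = -1*3432 = -3432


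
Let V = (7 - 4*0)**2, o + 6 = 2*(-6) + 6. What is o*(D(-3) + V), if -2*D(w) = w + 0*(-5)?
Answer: -606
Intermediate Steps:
o = -12 (o = -6 + (2*(-6) + 6) = -6 + (-12 + 6) = -6 - 6 = -12)
D(w) = -w/2 (D(w) = -(w + 0*(-5))/2 = -(w + 0)/2 = -w/2)
V = 49 (V = (7 + 0)**2 = 7**2 = 49)
o*(D(-3) + V) = -12*(-1/2*(-3) + 49) = -12*(3/2 + 49) = -12*101/2 = -606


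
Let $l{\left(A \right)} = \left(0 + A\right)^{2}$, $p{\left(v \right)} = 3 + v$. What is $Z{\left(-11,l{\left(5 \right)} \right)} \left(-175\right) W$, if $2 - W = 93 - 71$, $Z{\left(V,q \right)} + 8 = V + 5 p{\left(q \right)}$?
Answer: $423500$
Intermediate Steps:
$l{\left(A \right)} = A^{2}$
$Z{\left(V,q \right)} = 7 + V + 5 q$ ($Z{\left(V,q \right)} = -8 + \left(V + 5 \left(3 + q\right)\right) = -8 + \left(V + \left(15 + 5 q\right)\right) = -8 + \left(15 + V + 5 q\right) = 7 + V + 5 q$)
$W = -20$ ($W = 2 - \left(93 - 71\right) = 2 - 22 = -20$)
$Z{\left(-11,l{\left(5 \right)} \right)} \left(-175\right) W = \left(7 - 11 + 5 \cdot 5^{2}\right) \left(-175\right) \left(-20\right) = \left(7 - 11 + 5 \cdot 25\right) \left(-175\right) \left(-20\right) = \left(7 - 11 + 125\right) \left(-175\right) \left(-20\right) = 121 \left(-175\right) \left(-20\right) = \left(-21175\right) \left(-20\right) = 423500$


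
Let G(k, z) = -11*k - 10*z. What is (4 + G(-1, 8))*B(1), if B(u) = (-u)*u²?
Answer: 65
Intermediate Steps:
B(u) = -u³
(4 + G(-1, 8))*B(1) = (4 + (-11*(-1) - 10*8))*(-1*1³) = (4 + (11 - 80))*(-1*1) = (4 - 69)*(-1) = -65*(-1) = 65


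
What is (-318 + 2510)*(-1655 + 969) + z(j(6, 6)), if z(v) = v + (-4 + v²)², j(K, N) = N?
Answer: -1502682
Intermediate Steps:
(-318 + 2510)*(-1655 + 969) + z(j(6, 6)) = (-318 + 2510)*(-1655 + 969) + (6 + (-4 + 6²)²) = 2192*(-686) + (6 + (-4 + 36)²) = -1503712 + (6 + 32²) = -1503712 + (6 + 1024) = -1503712 + 1030 = -1502682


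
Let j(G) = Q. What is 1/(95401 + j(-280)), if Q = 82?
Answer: 1/95483 ≈ 1.0473e-5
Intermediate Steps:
j(G) = 82
1/(95401 + j(-280)) = 1/(95401 + 82) = 1/95483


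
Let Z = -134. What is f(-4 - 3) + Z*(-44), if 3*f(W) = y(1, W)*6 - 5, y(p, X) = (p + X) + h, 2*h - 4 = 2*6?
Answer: 17695/3 ≈ 5898.3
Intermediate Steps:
h = 8 (h = 2 + (2*6)/2 = 2 + (½)*12 = 2 + 6 = 8)
y(p, X) = 8 + X + p (y(p, X) = (p + X) + 8 = (X + p) + 8 = 8 + X + p)
f(W) = 49/3 + 2*W (f(W) = ((8 + W + 1)*6 - 5)/3 = ((9 + W)*6 - 5)/3 = ((54 + 6*W) - 5)/3 = (49 + 6*W)/3 = 49/3 + 2*W)
f(-4 - 3) + Z*(-44) = (49/3 + 2*(-4 - 3)) - 134*(-44) = (49/3 + 2*(-7)) + 5896 = (49/3 - 14) + 5896 = 7/3 + 5896 = 17695/3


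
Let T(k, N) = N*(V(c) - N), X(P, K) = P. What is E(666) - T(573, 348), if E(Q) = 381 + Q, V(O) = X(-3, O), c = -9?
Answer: 123195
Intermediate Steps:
V(O) = -3
T(k, N) = N*(-3 - N)
E(666) - T(573, 348) = (381 + 666) - (-1)*348*(3 + 348) = 1047 - (-1)*348*351 = 1047 - 1*(-122148) = 1047 + 122148 = 123195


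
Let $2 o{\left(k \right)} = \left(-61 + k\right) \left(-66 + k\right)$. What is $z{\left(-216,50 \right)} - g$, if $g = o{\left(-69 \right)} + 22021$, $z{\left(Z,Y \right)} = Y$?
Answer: $-30746$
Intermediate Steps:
$o{\left(k \right)} = \frac{\left(-66 + k\right) \left(-61 + k\right)}{2}$ ($o{\left(k \right)} = \frac{\left(-61 + k\right) \left(-66 + k\right)}{2} = \frac{\left(-66 + k\right) \left(-61 + k\right)}{2}$)
$g = 30796$ ($g = \left(2013 + \frac{\left(-69\right)^{2}}{2} - - \frac{8763}{2}\right) + 22021 = \left(2013 + \frac{1}{2} \cdot 4761 + \frac{8763}{2}\right) + 22021 = \left(2013 + \frac{4761}{2} + \frac{8763}{2}\right) + 22021 = 8775 + 22021 = 30796$)
$z{\left(-216,50 \right)} - g = 50 - 30796 = -30746$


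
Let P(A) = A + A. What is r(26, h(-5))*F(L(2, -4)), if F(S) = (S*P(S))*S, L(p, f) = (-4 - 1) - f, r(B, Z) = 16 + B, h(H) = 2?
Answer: -84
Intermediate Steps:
P(A) = 2*A
L(p, f) = -5 - f
F(S) = 2*S**3 (F(S) = (S*(2*S))*S = (2*S**2)*S = 2*S**3)
r(26, h(-5))*F(L(2, -4)) = (16 + 26)*(2*(-5 - 1*(-4))**3) = 42*(2*(-5 + 4)**3) = 42*(2*(-1)**3) = 42*(2*(-1)) = 42*(-2) = -84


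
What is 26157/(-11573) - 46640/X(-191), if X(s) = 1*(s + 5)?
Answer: 267449759/1076289 ≈ 248.49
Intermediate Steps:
X(s) = 5 + s (X(s) = 1*(5 + s) = 5 + s)
26157/(-11573) - 46640/X(-191) = 26157/(-11573) - 46640/(5 - 191) = 26157*(-1/11573) - 46640/(-186) = -26157/11573 - 46640*(-1/186) = -26157/11573 + 23320/93 = 267449759/1076289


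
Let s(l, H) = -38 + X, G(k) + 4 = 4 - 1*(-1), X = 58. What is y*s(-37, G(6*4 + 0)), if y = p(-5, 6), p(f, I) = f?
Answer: -100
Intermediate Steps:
G(k) = 1 (G(k) = -4 + (4 - 1*(-1)) = -4 + (4 + 1) = -4 + 5 = 1)
s(l, H) = 20 (s(l, H) = -38 + 58 = 20)
y = -5
y*s(-37, G(6*4 + 0)) = -5*20 = -100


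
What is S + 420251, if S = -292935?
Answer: 127316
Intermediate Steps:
S + 420251 = -292935 + 420251 = 127316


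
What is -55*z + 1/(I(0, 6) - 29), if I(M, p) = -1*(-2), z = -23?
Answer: 34154/27 ≈ 1265.0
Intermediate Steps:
I(M, p) = 2
-55*z + 1/(I(0, 6) - 29) = -55*(-23) + 1/(2 - 29) = 1265 + 1/(-27) = 1265 - 1/27 = 34154/27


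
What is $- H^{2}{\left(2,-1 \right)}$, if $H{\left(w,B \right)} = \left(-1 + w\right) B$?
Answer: $-1$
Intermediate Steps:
$H{\left(w,B \right)} = B \left(-1 + w\right)$
$- H^{2}{\left(2,-1 \right)} = - \left(- (-1 + 2)\right)^{2} = - \left(\left(-1\right) 1\right)^{2} = - \left(-1\right)^{2} = \left(-1\right) 1 = -1$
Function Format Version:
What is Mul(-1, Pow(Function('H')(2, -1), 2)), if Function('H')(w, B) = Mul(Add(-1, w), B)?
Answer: -1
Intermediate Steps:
Function('H')(w, B) = Mul(B, Add(-1, w))
Mul(-1, Pow(Function('H')(2, -1), 2)) = Mul(-1, Pow(Mul(-1, Add(-1, 2)), 2)) = Mul(-1, Pow(Mul(-1, 1), 2)) = Mul(-1, Pow(-1, 2)) = Mul(-1, 1) = -1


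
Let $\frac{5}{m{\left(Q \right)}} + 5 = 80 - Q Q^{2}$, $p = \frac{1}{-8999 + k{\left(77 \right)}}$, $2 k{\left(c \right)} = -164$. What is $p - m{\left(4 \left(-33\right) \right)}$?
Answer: $- \frac{781816}{6962230161} \approx -0.00011229$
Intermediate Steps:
$k{\left(c \right)} = -82$ ($k{\left(c \right)} = \frac{1}{2} \left(-164\right) = -82$)
$p = - \frac{1}{9081}$ ($p = \frac{1}{-8999 - 82} = \frac{1}{-9081} = - \frac{1}{9081} \approx -0.00011012$)
$m{\left(Q \right)} = \frac{5}{75 - Q^{3}}$ ($m{\left(Q \right)} = \frac{5}{-5 - \left(-80 + Q Q^{2}\right)} = \frac{5}{-5 - \left(-80 + Q^{3}\right)} = \frac{5}{75 - Q^{3}}$)
$p - m{\left(4 \left(-33\right) \right)} = - \frac{1}{9081} - - \frac{5}{-75 + \left(4 \left(-33\right)\right)^{3}} = - \frac{1}{9081} - - \frac{5}{-75 + \left(-132\right)^{3}} = - \frac{1}{9081} - - \frac{5}{-75 - 2299968} = - \frac{1}{9081} - - \frac{5}{-2300043} = - \frac{1}{9081} - \left(-5\right) \left(- \frac{1}{2300043}\right) = - \frac{1}{9081} - \frac{5}{2300043} = - \frac{781816}{6962230161}$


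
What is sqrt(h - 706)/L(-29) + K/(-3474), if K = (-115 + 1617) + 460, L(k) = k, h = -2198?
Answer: -109/193 - 22*I*sqrt(6)/29 ≈ -0.56477 - 1.8582*I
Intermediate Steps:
K = 1962 (K = 1502 + 460 = 1962)
sqrt(h - 706)/L(-29) + K/(-3474) = sqrt(-2198 - 706)/(-29) + 1962/(-3474) = sqrt(-2904)*(-1/29) + 1962*(-1/3474) = (22*I*sqrt(6))*(-1/29) - 109/193 = -22*I*sqrt(6)/29 - 109/193 = -109/193 - 22*I*sqrt(6)/29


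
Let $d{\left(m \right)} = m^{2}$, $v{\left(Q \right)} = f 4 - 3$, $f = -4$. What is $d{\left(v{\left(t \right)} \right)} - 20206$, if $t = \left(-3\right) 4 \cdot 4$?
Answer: $-19845$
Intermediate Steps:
$t = -48$ ($t = \left(-12\right) 4 = -48$)
$v{\left(Q \right)} = -19$ ($v{\left(Q \right)} = \left(-4\right) 4 - 3 = -16 - 3 = -19$)
$d{\left(v{\left(t \right)} \right)} - 20206 = \left(-19\right)^{2} - 20206 = 361 - 20206 = -19845$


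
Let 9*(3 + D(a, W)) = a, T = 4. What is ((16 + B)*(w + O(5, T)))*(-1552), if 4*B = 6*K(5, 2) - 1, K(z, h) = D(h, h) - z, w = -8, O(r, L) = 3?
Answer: 95060/3 ≈ 31687.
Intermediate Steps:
D(a, W) = -3 + a/9
K(z, h) = -3 - z + h/9 (K(z, h) = (-3 + h/9) - z = -3 - z + h/9)
B = -143/12 (B = (6*(-3 - 1*5 + (⅑)*2) - 1)/4 = (6*(-3 - 5 + 2/9) - 1)/4 = (6*(-70/9) - 1)/4 = (-140/3 - 1)/4 = (¼)*(-143/3) = -143/12 ≈ -11.917)
((16 + B)*(w + O(5, T)))*(-1552) = ((16 - 143/12)*(-8 + 3))*(-1552) = ((49/12)*(-5))*(-1552) = -245/12*(-1552) = 95060/3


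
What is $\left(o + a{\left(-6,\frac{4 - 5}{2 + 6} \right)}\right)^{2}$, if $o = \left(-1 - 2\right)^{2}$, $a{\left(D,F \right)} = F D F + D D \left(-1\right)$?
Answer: $\frac{751689}{1024} \approx 734.07$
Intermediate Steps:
$a{\left(D,F \right)} = - D^{2} + D F^{2}$ ($a{\left(D,F \right)} = D F F + D^{2} \left(-1\right) = D F^{2} - D^{2} = - D^{2} + D F^{2}$)
$o = 9$ ($o = \left(-3\right)^{2} = 9$)
$\left(o + a{\left(-6,\frac{4 - 5}{2 + 6} \right)}\right)^{2} = \left(9 - 6 \left(\left(\frac{4 - 5}{2 + 6}\right)^{2} - -6\right)\right)^{2} = \left(9 - 6 \left(\left(- \frac{1}{8}\right)^{2} + 6\right)\right)^{2} = \left(9 - 6 \left(\frac{1}{64} + 6\right)\right)^{2} = \left(9 - \frac{1155}{32}\right)^{2} = \left(- \frac{867}{32}\right)^{2} = \frac{751689}{1024}$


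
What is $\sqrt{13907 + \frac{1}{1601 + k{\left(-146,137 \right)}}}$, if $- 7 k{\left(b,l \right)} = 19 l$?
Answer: $\frac{\sqrt{28597744565}}{1434} \approx 117.93$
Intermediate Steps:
$k{\left(b,l \right)} = - \frac{19 l}{7}$
$\sqrt{13907 + \frac{1}{1601 + k{\left(-146,137 \right)}}} = \sqrt{13907 + \frac{1}{1601 - \frac{2603}{7}}} = \sqrt{13907 + \frac{1}{\frac{8604}{7}}} = \sqrt{13907 + \frac{7}{8604}} = \sqrt{\frac{119655835}{8604}} = \frac{\sqrt{28597744565}}{1434}$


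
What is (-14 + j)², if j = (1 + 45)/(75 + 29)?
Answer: 497025/2704 ≈ 183.81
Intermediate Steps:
j = 23/52 (j = 46/104 = 46*(1/104) = 23/52 ≈ 0.44231)
(-14 + j)² = (-14 + 23/52)² = (-705/52)² = 497025/2704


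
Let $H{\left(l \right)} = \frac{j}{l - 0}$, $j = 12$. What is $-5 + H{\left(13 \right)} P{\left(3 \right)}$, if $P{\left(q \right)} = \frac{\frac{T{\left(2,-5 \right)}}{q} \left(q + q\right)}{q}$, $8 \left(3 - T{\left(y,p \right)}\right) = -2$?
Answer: $-3$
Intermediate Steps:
$T{\left(y,p \right)} = \frac{13}{4}$ ($T{\left(y,p \right)} = 3 - - \frac{1}{4} = 3 + \frac{1}{4} = \frac{13}{4}$)
$P{\left(q \right)} = \frac{13}{2 q}$ ($P{\left(q \right)} = \frac{\frac{13}{4 q} \left(q + q\right)}{q} = \frac{\frac{13}{4 q} 2 q}{q} = \frac{13}{2 q}$)
$H{\left(l \right)} = \frac{12}{l}$ ($H{\left(l \right)} = \frac{12}{l - 0} = \frac{12}{l + 0} = \frac{12}{l}$)
$-5 + H{\left(13 \right)} P{\left(3 \right)} = -5 + \frac{12}{13} \frac{13}{2 \cdot 3} = -5 + 12 \cdot \frac{1}{13} \cdot \frac{13}{2} \cdot \frac{1}{3} = -5 + \frac{12}{13} \cdot \frac{13}{6} = -5 + 2 = -3$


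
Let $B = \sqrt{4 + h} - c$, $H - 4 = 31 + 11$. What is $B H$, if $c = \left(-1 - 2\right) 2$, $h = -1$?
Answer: $276 + 46 \sqrt{3} \approx 355.67$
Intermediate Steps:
$c = -6$ ($c = \left(-3\right) 2 = -6$)
$H = 46$ ($H = 4 + \left(31 + 11\right) = 4 + 42 = 46$)
$B = 6 + \sqrt{3}$ ($B = \sqrt{4 - 1} - -6 = \sqrt{3} + 6 = 6 + \sqrt{3} \approx 7.732$)
$B H = \left(6 + \sqrt{3}\right) 46 = 276 + 46 \sqrt{3}$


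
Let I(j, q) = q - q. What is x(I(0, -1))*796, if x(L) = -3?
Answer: -2388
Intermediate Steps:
I(j, q) = 0
x(I(0, -1))*796 = -3*796 = -2388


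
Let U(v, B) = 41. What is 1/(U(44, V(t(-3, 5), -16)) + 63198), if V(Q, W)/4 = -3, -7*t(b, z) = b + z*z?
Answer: 1/63239 ≈ 1.5813e-5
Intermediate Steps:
t(b, z) = -b/7 - z²/7 (t(b, z) = -(b + z*z)/7 = -(b + z²)/7 = -b/7 - z²/7)
V(Q, W) = -12 (V(Q, W) = 4*(-3) = -12)
1/(U(44, V(t(-3, 5), -16)) + 63198) = 1/(41 + 63198) = 1/63239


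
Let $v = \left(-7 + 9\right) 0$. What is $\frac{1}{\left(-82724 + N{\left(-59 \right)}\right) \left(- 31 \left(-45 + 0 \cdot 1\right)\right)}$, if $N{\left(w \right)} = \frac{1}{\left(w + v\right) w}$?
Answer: $- \frac{3481}{401707328985} \approx -8.6655 \cdot 10^{-9}$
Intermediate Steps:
$v = 0$ ($v = 2 \cdot 0 = 0$)
$N{\left(w \right)} = \frac{1}{w^{2}}$ ($N{\left(w \right)} = \frac{1}{\left(w + 0\right) w} = \frac{1}{w w} = \frac{1}{w^{2}}$)
$\frac{1}{\left(-82724 + N{\left(-59 \right)}\right) \left(- 31 \left(-45 + 0 \cdot 1\right)\right)} = \frac{1}{\left(-82724 + \frac{1}{3481}\right) \left(- 31 \left(-45 + 0 \cdot 1\right)\right)} = \frac{1}{\left(-82724 + \frac{1}{3481}\right) \left(- 31 \left(-45 + 0\right)\right)} = \frac{1}{\left(- \frac{287962243}{3481}\right) \left(\left(-31\right) \left(-45\right)\right)} = - \frac{3481}{287962243 \cdot 1395} = \left(- \frac{3481}{287962243}\right) \frac{1}{1395} = - \frac{3481}{401707328985}$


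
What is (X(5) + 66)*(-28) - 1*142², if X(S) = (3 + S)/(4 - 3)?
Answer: -22236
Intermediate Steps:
X(S) = 3 + S (X(S) = (3 + S)/1 = (3 + S)*1 = 3 + S)
(X(5) + 66)*(-28) - 1*142² = ((3 + 5) + 66)*(-28) - 1*142² = (8 + 66)*(-28) - 1*20164 = 74*(-28) - 20164 = -2072 - 20164 = -22236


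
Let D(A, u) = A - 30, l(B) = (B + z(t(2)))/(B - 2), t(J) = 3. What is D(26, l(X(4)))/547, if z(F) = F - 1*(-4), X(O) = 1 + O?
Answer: -4/547 ≈ -0.0073126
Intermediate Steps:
z(F) = 4 + F (z(F) = F + 4 = 4 + F)
l(B) = (7 + B)/(-2 + B) (l(B) = (B + (4 + 3))/(B - 2) = (B + 7)/(-2 + B) = (7 + B)/(-2 + B))
D(A, u) = -30 + A
D(26, l(X(4)))/547 = (-30 + 26)/547 = -4*1/547 = -4/547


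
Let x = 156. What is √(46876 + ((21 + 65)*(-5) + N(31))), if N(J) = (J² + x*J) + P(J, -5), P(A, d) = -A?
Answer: 2*√13053 ≈ 228.50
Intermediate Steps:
N(J) = J² + 155*J (N(J) = (J² + 156*J) - J = J² + 155*J)
√(46876 + ((21 + 65)*(-5) + N(31))) = √(46876 + ((21 + 65)*(-5) + 31*(155 + 31))) = √(46876 + (86*(-5) + 31*186)) = √(46876 + (-430 + 5766)) = √(46876 + 5336) = √52212 = 2*√13053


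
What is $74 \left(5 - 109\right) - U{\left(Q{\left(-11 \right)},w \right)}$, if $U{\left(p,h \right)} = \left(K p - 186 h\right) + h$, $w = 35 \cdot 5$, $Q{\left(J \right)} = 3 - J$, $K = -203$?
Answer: $27521$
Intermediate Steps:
$w = 175$
$U{\left(p,h \right)} = - 203 p - 185 h$ ($U{\left(p,h \right)} = \left(- 203 p - 186 h\right) + h = - 203 p - 185 h$)
$74 \left(5 - 109\right) - U{\left(Q{\left(-11 \right)},w \right)} = 74 \left(5 - 109\right) - \left(- 203 \left(3 - -11\right) - 32375\right) = 74 \left(-104\right) - \left(- 203 \left(3 + 11\right) - 32375\right) = -7696 - \left(\left(-203\right) 14 - 32375\right) = -7696 - \left(-2842 - 32375\right) = -7696 - -35217 = -7696 + 35217 = 27521$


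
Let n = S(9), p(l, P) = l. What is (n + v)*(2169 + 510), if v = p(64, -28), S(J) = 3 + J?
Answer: 203604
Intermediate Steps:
v = 64
n = 12 (n = 3 + 9 = 12)
(n + v)*(2169 + 510) = (12 + 64)*(2169 + 510) = 76*2679 = 203604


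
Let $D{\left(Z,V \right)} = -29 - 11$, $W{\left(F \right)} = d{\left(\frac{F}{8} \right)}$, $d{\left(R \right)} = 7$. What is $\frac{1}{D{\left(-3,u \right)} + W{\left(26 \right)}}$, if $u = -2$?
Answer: $- \frac{1}{33} \approx -0.030303$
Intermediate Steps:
$W{\left(F \right)} = 7$
$D{\left(Z,V \right)} = -40$
$\frac{1}{D{\left(-3,u \right)} + W{\left(26 \right)}} = \frac{1}{-40 + 7} = \frac{1}{-33} = - \frac{1}{33}$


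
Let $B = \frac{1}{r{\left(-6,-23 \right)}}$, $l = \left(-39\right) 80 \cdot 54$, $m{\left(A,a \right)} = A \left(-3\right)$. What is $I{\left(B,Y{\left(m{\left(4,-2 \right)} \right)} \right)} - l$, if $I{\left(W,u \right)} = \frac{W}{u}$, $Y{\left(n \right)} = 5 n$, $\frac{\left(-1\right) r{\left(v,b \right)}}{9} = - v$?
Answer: $\frac{545875201}{3240} \approx 1.6848 \cdot 10^{5}$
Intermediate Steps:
$r{\left(v,b \right)} = 9 v$ ($r{\left(v,b \right)} = - 9 \left(- v\right) = 9 v$)
$m{\left(A,a \right)} = - 3 A$
$l = -168480$ ($l = \left(-3120\right) 54 = -168480$)
$B = - \frac{1}{54}$ ($B = \frac{1}{9 \left(-6\right)} = \frac{1}{-54} = - \frac{1}{54} \approx -0.018519$)
$I{\left(B,Y{\left(m{\left(4,-2 \right)} \right)} \right)} - l = - \frac{1}{54 \cdot 5 \left(\left(-3\right) 4\right)} - -168480 = - \frac{1}{54 \cdot 5 \left(-12\right)} + 168480 = - \frac{1}{54 \left(-60\right)} + 168480 = \left(- \frac{1}{54}\right) \left(- \frac{1}{60}\right) + 168480 = \frac{1}{3240} + 168480 = \frac{545875201}{3240}$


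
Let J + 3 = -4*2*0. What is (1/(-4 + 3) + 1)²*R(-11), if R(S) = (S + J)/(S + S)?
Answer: 0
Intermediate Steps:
J = -3 (J = -3 - 4*2*0 = -3 - 8*0 = -3 + 0 = -3)
R(S) = (-3 + S)/(2*S) (R(S) = (S - 3)/(S + S) = (-3 + S)/((2*S)) = (-3 + S)*(1/(2*S)) = (-3 + S)/(2*S))
(1/(-4 + 3) + 1)²*R(-11) = (1/(-4 + 3) + 1)²*((½)*(-3 - 11)/(-11)) = (1/(-1) + 1)²*((½)*(-1/11)*(-14)) = (-1 + 1)²*(7/11) = 0²*(7/11) = 0*(7/11) = 0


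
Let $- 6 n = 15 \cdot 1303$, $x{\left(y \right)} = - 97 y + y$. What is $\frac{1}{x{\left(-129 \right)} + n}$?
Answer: $\frac{2}{18253} \approx 0.00010957$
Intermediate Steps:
$x{\left(y \right)} = - 96 y$
$n = - \frac{6515}{2}$ ($n = - \frac{15 \cdot 1303}{6} = \left(- \frac{1}{6}\right) 19545 = - \frac{6515}{2} \approx -3257.5$)
$\frac{1}{x{\left(-129 \right)} + n} = \frac{1}{\left(-96\right) \left(-129\right) - \frac{6515}{2}} = \frac{1}{12384 - \frac{6515}{2}} = \frac{1}{\frac{18253}{2}} = \frac{2}{18253}$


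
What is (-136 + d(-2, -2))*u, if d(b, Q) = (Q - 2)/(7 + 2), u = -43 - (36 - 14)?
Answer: 79820/9 ≈ 8868.9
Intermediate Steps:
u = -65 (u = -43 - 1*22 = -43 - 22 = -65)
d(b, Q) = -2/9 + Q/9 (d(b, Q) = (-2 + Q)/9 = (-2 + Q)*(1/9) = -2/9 + Q/9)
(-136 + d(-2, -2))*u = (-136 + (-2/9 + (1/9)*(-2)))*(-65) = (-136 + (-2/9 - 2/9))*(-65) = (-136 - 4/9)*(-65) = -1228/9*(-65) = 79820/9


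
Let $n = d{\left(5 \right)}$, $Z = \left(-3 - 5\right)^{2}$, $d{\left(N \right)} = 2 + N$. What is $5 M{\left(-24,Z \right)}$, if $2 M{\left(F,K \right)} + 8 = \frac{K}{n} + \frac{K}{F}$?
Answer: $- \frac{80}{21} \approx -3.8095$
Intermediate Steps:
$Z = 64$ ($Z = \left(-8\right)^{2} = 64$)
$n = 7$ ($n = 2 + 5 = 7$)
$M{\left(F,K \right)} = -4 + \frac{K}{14} + \frac{K}{2 F}$ ($M{\left(F,K \right)} = -4 + \frac{\frac{K}{7} + \frac{K}{F}}{2} = -4 + \left(\frac{K}{14} + \frac{K}{2 F}\right) = -4 + \frac{K}{14} + \frac{K}{2 F}$)
$5 M{\left(-24,Z \right)} = 5 \left(-4 + \frac{1}{14} \cdot 64 + \frac{1}{2} \cdot 64 \frac{1}{-24}\right) = 5 \left(-4 + \frac{32}{7} + \frac{1}{2} \cdot 64 \left(- \frac{1}{24}\right)\right) = 5 \left(-4 + \frac{32}{7} - \frac{4}{3}\right) = 5 \left(- \frac{16}{21}\right) = - \frac{80}{21}$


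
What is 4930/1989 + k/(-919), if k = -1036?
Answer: 387722/107523 ≈ 3.6059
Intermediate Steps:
4930/1989 + k/(-919) = 4930/1989 - 1036/(-919) = 4930*(1/1989) - 1036*(-1/919) = 290/117 + 1036/919 = 387722/107523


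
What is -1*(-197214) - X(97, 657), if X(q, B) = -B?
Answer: 197871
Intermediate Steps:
-1*(-197214) - X(97, 657) = -1*(-197214) - (-1)*657 = 197214 - 1*(-657) = 197214 + 657 = 197871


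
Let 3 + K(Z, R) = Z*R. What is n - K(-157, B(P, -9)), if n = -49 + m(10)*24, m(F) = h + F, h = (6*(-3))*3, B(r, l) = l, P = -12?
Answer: -2515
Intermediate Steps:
K(Z, R) = -3 + R*Z (K(Z, R) = -3 + Z*R = -3 + R*Z)
h = -54 (h = -18*3 = -54)
m(F) = -54 + F
n = -1105 (n = -49 + (-54 + 10)*24 = -49 - 44*24 = -49 - 1056 = -1105)
n - K(-157, B(P, -9)) = -1105 - (-3 - 9*(-157)) = -1105 - (-3 + 1413) = -1105 - 1*1410 = -1105 - 1410 = -2515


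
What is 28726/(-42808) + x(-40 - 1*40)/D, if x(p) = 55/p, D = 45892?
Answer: -239695095/357189952 ≈ -0.67106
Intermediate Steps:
28726/(-42808) + x(-40 - 1*40)/D = 28726/(-42808) + (55/(-40 - 1*40))/45892 = 28726*(-1/42808) + (55/(-40 - 40))*(1/45892) = -14363/21404 + (55/(-80))*(1/45892) = -14363/21404 + (55*(-1/80))*(1/45892) = -14363/21404 - 11/16*1/45892 = -14363/21404 - 1/66752 = -239695095/357189952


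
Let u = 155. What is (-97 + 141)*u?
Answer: 6820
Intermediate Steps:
(-97 + 141)*u = (-97 + 141)*155 = 44*155 = 6820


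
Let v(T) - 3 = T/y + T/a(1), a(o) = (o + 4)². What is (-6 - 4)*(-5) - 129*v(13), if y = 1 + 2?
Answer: -24077/25 ≈ -963.08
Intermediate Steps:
a(o) = (4 + o)²
y = 3
v(T) = 3 + 28*T/75 (v(T) = 3 + (T/3 + T/((4 + 1)²)) = 3 + (T*(⅓) + T/(5²)) = 3 + (T/3 + T/25) = 3 + 28*T/75)
(-6 - 4)*(-5) - 129*v(13) = (-6 - 4)*(-5) - 129*(3 + (28/75)*13) = -10*(-5) - 129*(3 + 364/75) = 50 - 129*589/75 = 50 - 25327/25 = -24077/25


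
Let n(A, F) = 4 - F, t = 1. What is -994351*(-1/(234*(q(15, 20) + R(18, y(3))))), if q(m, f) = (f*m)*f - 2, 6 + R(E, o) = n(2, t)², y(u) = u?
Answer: 994351/1404234 ≈ 0.70811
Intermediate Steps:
R(E, o) = 3 (R(E, o) = -6 + (4 - 1*1)² = -6 + (4 - 1)² = -6 + 3² = -6 + 9 = 3)
q(m, f) = -2 + m*f² (q(m, f) = m*f² - 2 = -2 + m*f²)
-994351*(-1/(234*(q(15, 20) + R(18, y(3))))) = -994351*(-1/(234*((-2 + 15*20²) + 3))) = -994351*(-1/(234*((-2 + 15*400) + 3))) = -994351*(-1/(234*((-2 + 6000) + 3))) = -994351*(-1/(234*(5998 + 3))) = -994351/((-234*6001)) = -994351/(-1404234) = -994351*(-1/1404234) = 994351/1404234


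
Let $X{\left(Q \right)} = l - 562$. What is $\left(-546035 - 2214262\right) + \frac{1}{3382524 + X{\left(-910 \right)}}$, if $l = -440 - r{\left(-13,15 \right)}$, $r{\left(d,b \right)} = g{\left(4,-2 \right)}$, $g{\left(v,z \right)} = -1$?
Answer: $- \frac{9334007792330}{3381523} \approx -2.7603 \cdot 10^{6}$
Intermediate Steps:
$r{\left(d,b \right)} = -1$
$l = -439$ ($l = -440 - -1 = -440 + 1 = -439$)
$X{\left(Q \right)} = -1001$ ($X{\left(Q \right)} = -439 - 562 = -1001$)
$\left(-546035 - 2214262\right) + \frac{1}{3382524 + X{\left(-910 \right)}} = \left(-546035 - 2214262\right) + \frac{1}{3382524 - 1001} = -2760297 + \frac{1}{3381523} = - \frac{9334007792330}{3381523}$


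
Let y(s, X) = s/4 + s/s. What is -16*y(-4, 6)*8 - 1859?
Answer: -1859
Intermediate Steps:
y(s, X) = 1 + s/4 (y(s, X) = s*(1/4) + 1 = s/4 + 1 = 1 + s/4)
-16*y(-4, 6)*8 - 1859 = -16*(1 + (1/4)*(-4))*8 - 1859 = -16*(1 - 1)*8 - 1859 = -16*0*8 - 1859 = 0*8 - 1859 = 0 - 1859 = -1859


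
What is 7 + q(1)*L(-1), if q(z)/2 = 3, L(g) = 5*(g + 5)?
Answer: 127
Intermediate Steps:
L(g) = 25 + 5*g (L(g) = 5*(5 + g) = 25 + 5*g)
q(z) = 6 (q(z) = 2*3 = 6)
7 + q(1)*L(-1) = 7 + 6*(25 + 5*(-1)) = 7 + 6*(25 - 5) = 7 + 6*20 = 7 + 120 = 127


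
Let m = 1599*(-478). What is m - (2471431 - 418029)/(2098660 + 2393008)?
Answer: -1716541361249/2245834 ≈ -7.6432e+5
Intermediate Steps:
m = -764322
m - (2471431 - 418029)/(2098660 + 2393008) = -764322 - (2471431 - 418029)/(2098660 + 2393008) = -764322 - 2053402/4491668 = -764322 - 1*1026701/2245834 = -764322 - 1026701/2245834 = -1716541361249/2245834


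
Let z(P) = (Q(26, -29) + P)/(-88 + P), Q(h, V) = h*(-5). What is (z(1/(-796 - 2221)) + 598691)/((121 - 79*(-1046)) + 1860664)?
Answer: 52983685546/171990638081 ≈ 0.30806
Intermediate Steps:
Q(h, V) = -5*h
z(P) = (-130 + P)/(-88 + P) (z(P) = (-5*26 + P)/(-88 + P) = (-130 + P)/(-88 + P))
(z(1/(-796 - 2221)) + 598691)/((121 - 79*(-1046)) + 1860664) = ((-130 + 1/(-796 - 2221))/(-88 + 1/(-796 - 2221)) + 598691)/((121 - 79*(-1046)) + 1860664) = ((-130 + 1/(-3017))/(-88 + 1/(-3017)) + 598691)/((121 + 82634) + 1860664) = ((-130 - 1/3017)/(-88 - 1/3017) + 598691)/(82755 + 1860664) = (-392211/3017/(-265497/3017) + 598691)/1943419 = (-3017/265497*(-392211/3017) + 598691)*(1/1943419) = (130737/88499 + 598691)*(1/1943419) = (52983685546/88499)*(1/1943419) = 52983685546/171990638081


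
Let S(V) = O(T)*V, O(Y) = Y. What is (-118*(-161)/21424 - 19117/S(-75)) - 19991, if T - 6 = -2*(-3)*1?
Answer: -48128975599/2410200 ≈ -19969.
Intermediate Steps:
T = 12 (T = 6 - 2*(-3)*1 = 6 + 6*1 = 6 + 6 = 12)
S(V) = 12*V
(-118*(-161)/21424 - 19117/S(-75)) - 19991 = (-118*(-161)/21424 - 19117/(12*(-75))) - 19991 = (18998*(1/21424) - 19117/(-900)) - 19991 = (9499/10712 - 19117*(-1/900)) - 19991 = (9499/10712 + 19117/900) - 19991 = 53332601/2410200 - 19991 = -48128975599/2410200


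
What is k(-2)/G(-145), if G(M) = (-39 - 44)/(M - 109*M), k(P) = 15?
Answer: -234900/83 ≈ -2830.1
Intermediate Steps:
G(M) = 83/(108*M) (G(M) = -83*(-1/(108*M)) = -(-83)/(108*M) = 83/(108*M))
k(-2)/G(-145) = 15/(((83/108)/(-145))) = 15/(((83/108)*(-1/145))) = 15/(-83/15660) = 15*(-15660/83) = -234900/83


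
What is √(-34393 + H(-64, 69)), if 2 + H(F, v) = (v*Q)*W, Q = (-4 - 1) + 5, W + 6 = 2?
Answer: I*√34395 ≈ 185.46*I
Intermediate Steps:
W = -4 (W = -6 + 2 = -4)
Q = 0 (Q = -5 + 5 = 0)
H(F, v) = -2 (H(F, v) = -2 + (v*0)*(-4) = -2 + 0*(-4) = -2 + 0 = -2)
√(-34393 + H(-64, 69)) = √(-34393 - 2) = √(-34395) = I*√34395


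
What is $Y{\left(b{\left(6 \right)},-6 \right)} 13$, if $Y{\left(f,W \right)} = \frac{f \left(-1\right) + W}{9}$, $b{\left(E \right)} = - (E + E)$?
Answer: $\frac{26}{3} \approx 8.6667$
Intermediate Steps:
$b{\left(E \right)} = - 2 E$
$Y{\left(f,W \right)} = - \frac{f}{9} + \frac{W}{9}$ ($Y{\left(f,W \right)} = \left(- f + W\right) \frac{1}{9} = \left(W - f\right) \frac{1}{9} = - \frac{f}{9} + \frac{W}{9}$)
$Y{\left(b{\left(6 \right)},-6 \right)} 13 = \left(- \frac{\left(-2\right) 6}{9} + \frac{1}{9} \left(-6\right)\right) 13 = \left(\left(- \frac{1}{9}\right) \left(-12\right) - \frac{2}{3}\right) 13 = \left(\frac{4}{3} - \frac{2}{3}\right) 13 = \frac{2}{3} \cdot 13 = \frac{26}{3}$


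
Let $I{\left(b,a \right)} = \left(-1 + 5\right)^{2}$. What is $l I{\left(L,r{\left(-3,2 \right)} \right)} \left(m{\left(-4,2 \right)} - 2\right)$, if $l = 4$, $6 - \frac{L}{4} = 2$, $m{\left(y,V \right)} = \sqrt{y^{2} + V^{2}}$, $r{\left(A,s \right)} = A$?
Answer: $-128 + 128 \sqrt{5} \approx 158.22$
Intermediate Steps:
$m{\left(y,V \right)} = \sqrt{V^{2} + y^{2}}$
$L = 16$ ($L = 24 - 8 = 16$)
$I{\left(b,a \right)} = 16$ ($I{\left(b,a \right)} = 4^{2} = 16$)
$l I{\left(L,r{\left(-3,2 \right)} \right)} \left(m{\left(-4,2 \right)} - 2\right) = 4 \cdot 16 \left(\sqrt{2^{2} + \left(-4\right)^{2}} - 2\right) = 64 \left(\sqrt{4 + 16} - 2\right) = 64 \left(\sqrt{20} - 2\right) = 64 \left(2 \sqrt{5} - 2\right) = 64 \left(-2 + 2 \sqrt{5}\right) = -128 + 128 \sqrt{5}$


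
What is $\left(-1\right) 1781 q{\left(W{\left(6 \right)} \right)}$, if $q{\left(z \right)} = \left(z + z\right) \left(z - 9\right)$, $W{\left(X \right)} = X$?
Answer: $64116$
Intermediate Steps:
$q{\left(z \right)} = 2 z \left(-9 + z\right)$
$\left(-1\right) 1781 q{\left(W{\left(6 \right)} \right)} = \left(-1\right) 1781 \cdot 2 \cdot 6 \left(-9 + 6\right) = - 1781 \cdot 2 \cdot 6 \left(-3\right) = \left(-1781\right) \left(-36\right) = 64116$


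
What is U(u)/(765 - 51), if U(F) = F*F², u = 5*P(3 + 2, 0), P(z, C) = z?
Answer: 15625/714 ≈ 21.884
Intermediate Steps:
u = 25 (u = 5*(3 + 2) = 5*5 = 25)
U(F) = F³
U(u)/(765 - 51) = 25³/(765 - 51) = 15625/714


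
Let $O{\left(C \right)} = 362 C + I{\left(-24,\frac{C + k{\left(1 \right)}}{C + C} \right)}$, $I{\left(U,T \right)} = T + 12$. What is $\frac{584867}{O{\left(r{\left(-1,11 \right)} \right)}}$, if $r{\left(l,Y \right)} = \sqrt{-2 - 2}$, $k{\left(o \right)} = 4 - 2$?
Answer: $\frac{14621675}{1047217} - \frac{846302549 i}{1047217} \approx 13.962 - 808.14 i$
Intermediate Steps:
$k{\left(o \right)} = 2$ ($k{\left(o \right)} = 4 - 2 = 2$)
$I{\left(U,T \right)} = 12 + T$
$r{\left(l,Y \right)} = 2 i$ ($r{\left(l,Y \right)} = \sqrt{-4} = 2 i$)
$O{\left(C \right)} = 12 + 362 C + \frac{2 + C}{2 C}$ ($O{\left(C \right)} = 362 C + \left(12 + \frac{C + 2}{C + C}\right) = 362 C + \left(12 + \frac{2 + C}{2 C}\right) = 12 + 362 C + \frac{2 + C}{2 C}$)
$\frac{584867}{O{\left(r{\left(-1,11 \right)} \right)}} = \frac{584867}{\frac{25}{2} + \frac{1}{2 i} + 362 \cdot 2 i} = \frac{584867}{\frac{25}{2} - \frac{i}{2} + 724 i} = \frac{584867}{\frac{25}{2} + \frac{1447 i}{2}} = 584867 \frac{2 \left(\frac{25}{2} - \frac{1447 i}{2}\right)}{1047217} = \frac{1169734 \left(\frac{25}{2} - \frac{1447 i}{2}\right)}{1047217}$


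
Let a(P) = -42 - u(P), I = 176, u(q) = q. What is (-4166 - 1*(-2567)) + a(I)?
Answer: -1817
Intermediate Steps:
a(P) = -42 - P
(-4166 - 1*(-2567)) + a(I) = (-4166 - 1*(-2567)) + (-42 - 1*176) = (-4166 + 2567) + (-42 - 176) = -1599 - 218 = -1817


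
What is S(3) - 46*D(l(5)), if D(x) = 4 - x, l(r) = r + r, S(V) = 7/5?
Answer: 1387/5 ≈ 277.40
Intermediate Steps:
S(V) = 7/5 (S(V) = 7*(⅕) = 7/5)
l(r) = 2*r
S(3) - 46*D(l(5)) = 7/5 - 46*(4 - 2*5) = 7/5 - 46*(4 - 1*10) = 7/5 - 46*(4 - 10) = 7/5 - 46*(-6) = 7/5 + 276 = 1387/5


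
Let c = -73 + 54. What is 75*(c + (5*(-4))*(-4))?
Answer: 4575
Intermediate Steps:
c = -19
75*(c + (5*(-4))*(-4)) = 75*(-19 + (5*(-4))*(-4)) = 75*(-19 - 20*(-4)) = 75*(-19 + 80) = 75*61 = 4575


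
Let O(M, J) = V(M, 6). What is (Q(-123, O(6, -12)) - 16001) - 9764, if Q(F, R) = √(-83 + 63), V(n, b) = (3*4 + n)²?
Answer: -25765 + 2*I*√5 ≈ -25765.0 + 4.4721*I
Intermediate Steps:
V(n, b) = (12 + n)²
O(M, J) = (12 + M)²
Q(F, R) = 2*I*√5 (Q(F, R) = √(-20) = 2*I*√5)
(Q(-123, O(6, -12)) - 16001) - 9764 = (2*I*√5 - 16001) - 9764 = (-16001 + 2*I*√5) - 9764 = -25765 + 2*I*√5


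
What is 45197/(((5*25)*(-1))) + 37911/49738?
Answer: -2243269511/6217250 ≈ -360.81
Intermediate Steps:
45197/(((5*25)*(-1))) + 37911/49738 = 45197/((125*(-1))) + 37911*(1/49738) = 45197/(-125) + 37911/49738 = 45197*(-1/125) + 37911/49738 = -45197/125 + 37911/49738 = -2243269511/6217250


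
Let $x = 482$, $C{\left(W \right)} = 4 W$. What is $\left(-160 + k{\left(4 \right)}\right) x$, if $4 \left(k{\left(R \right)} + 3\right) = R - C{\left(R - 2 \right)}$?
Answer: $-79048$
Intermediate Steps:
$k{\left(R \right)} = -1 - \frac{3 R}{4}$ ($k{\left(R \right)} = -3 + \frac{R - 4 \left(R - 2\right)}{4} = -3 + \frac{R - 4 \left(-2 + R\right)}{4} = -3 + \frac{R - \left(-8 + 4 R\right)}{4} = -3 + \frac{8 - 3 R}{4} = -3 - \left(-2 + \frac{3 R}{4}\right) = -1 - \frac{3 R}{4}$)
$\left(-160 + k{\left(4 \right)}\right) x = \left(-160 - 4\right) 482 = \left(-164\right) 482 = -79048$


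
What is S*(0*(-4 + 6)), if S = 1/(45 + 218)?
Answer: 0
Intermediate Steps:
S = 1/263 ≈ 0.0038023
S*(0*(-4 + 6)) = (0*(-4 + 6))/263 = (0*2)/263 = (1/263)*0 = 0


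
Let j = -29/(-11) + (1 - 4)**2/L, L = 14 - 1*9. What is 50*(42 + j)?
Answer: 25540/11 ≈ 2321.8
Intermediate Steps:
L = 5 (L = 14 - 9 = 5)
j = 244/55 (j = -29/(-11) + (1 - 4)**2/5 = -29*(-1/11) + (-3)**2*(1/5) = 29/11 + 9*(1/5) = 29/11 + 9/5 = 244/55 ≈ 4.4364)
50*(42 + j) = 50*(42 + 244/55) = 50*(2554/55) = 25540/11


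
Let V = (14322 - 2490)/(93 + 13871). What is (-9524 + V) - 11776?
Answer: -74355342/3491 ≈ -21299.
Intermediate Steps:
V = 2958/3491 (V = 11832/13964 = 11832*(1/13964) = 2958/3491 ≈ 0.84732)
(-9524 + V) - 11776 = (-9524 + 2958/3491) - 11776 = -33245326/3491 - 11776 = -74355342/3491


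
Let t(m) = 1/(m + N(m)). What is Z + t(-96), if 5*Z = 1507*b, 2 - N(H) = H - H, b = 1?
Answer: 141653/470 ≈ 301.39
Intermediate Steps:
N(H) = 2 (N(H) = 2 - (H - H) = 2 - 1*0 = 2 + 0 = 2)
t(m) = 1/(2 + m) (t(m) = 1/(m + 2) = 1/(2 + m))
Z = 1507/5 (Z = (1507*1)/5 = (⅕)*1507 = 1507/5 ≈ 301.40)
Z + t(-96) = 1507/5 + 1/(2 - 96) = 1507/5 + 1/(-94) = 1507/5 - 1/94 = 141653/470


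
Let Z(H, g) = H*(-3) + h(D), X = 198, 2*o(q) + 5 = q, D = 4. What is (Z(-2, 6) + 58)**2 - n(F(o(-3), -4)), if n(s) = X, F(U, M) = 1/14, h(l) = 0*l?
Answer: 3898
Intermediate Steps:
o(q) = -5/2 + q/2
h(l) = 0
F(U, M) = 1/14
Z(H, g) = -3*H (Z(H, g) = H*(-3) + 0 = -3*H + 0 = -3*H)
n(s) = 198
(Z(-2, 6) + 58)**2 - n(F(o(-3), -4)) = (-3*(-2) + 58)**2 - 1*198 = (6 + 58)**2 - 198 = 64**2 - 198 = 4096 - 198 = 3898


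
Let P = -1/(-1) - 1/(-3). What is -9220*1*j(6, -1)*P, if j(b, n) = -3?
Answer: 36880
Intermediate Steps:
P = 4/3 (P = -1*(-1) - 1*(-⅓) = 1 + ⅓ = 4/3 ≈ 1.3333)
-9220*1*j(6, -1)*P = -9220*1*(-3)*4/3 = -(-27660)*4/3 = -9220*(-4) = 36880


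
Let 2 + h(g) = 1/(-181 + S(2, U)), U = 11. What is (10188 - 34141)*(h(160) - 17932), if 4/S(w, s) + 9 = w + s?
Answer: 77323182313/180 ≈ 4.2957e+8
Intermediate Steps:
S(w, s) = 4/(-9 + s + w) (S(w, s) = 4/(-9 + (w + s)) = 4/(-9 + (s + w)) = 4/(-9 + s + w))
h(g) = -361/180 (h(g) = -2 + 1/(-181 + 4/(-9 + 11 + 2)) = -2 + 1/(-181 + 4/4) = -2 + 1/(-181 + 4*(¼)) = -2 + 1/(-181 + 1) = -2 + 1/(-180) = -2 - 1/180 = -361/180)
(10188 - 34141)*(h(160) - 17932) = (10188 - 34141)*(-361/180 - 17932) = -23953*(-3228121/180) = 77323182313/180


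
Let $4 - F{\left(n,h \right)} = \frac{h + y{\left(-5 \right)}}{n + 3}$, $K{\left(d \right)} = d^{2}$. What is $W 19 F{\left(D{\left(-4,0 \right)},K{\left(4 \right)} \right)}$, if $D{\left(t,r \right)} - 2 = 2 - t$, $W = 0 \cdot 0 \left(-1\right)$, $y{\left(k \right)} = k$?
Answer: $0$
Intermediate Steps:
$W = 0$ ($W = 0 \left(-1\right) = 0$)
$D{\left(t,r \right)} = 4 - t$ ($D{\left(t,r \right)} = 2 - \left(-2 + t\right) = 4 - t$)
$F{\left(n,h \right)} = 4 - \frac{-5 + h}{3 + n}$ ($F{\left(n,h \right)} = 4 - \frac{h - 5}{n + 3} = 4 - \frac{-5 + h}{3 + n}$)
$W 19 F{\left(D{\left(-4,0 \right)},K{\left(4 \right)} \right)} = 0 \cdot 19 \frac{17 - 4^{2} + 4 \left(4 - -4\right)}{3 + \left(4 - -4\right)} = 0 \frac{17 - 16 + 4 \left(4 + 4\right)}{3 + \left(4 + 4\right)} = 0 \frac{17 - 16 + 4 \cdot 8}{3 + 8} = 0 \frac{17 - 16 + 32}{11} = 0 \cdot \frac{1}{11} \cdot 33 = 0 \cdot 3 = 0$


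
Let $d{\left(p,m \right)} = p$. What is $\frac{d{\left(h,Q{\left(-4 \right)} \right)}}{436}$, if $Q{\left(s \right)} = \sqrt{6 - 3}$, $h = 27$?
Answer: $\frac{27}{436} \approx 0.061927$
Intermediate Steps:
$Q{\left(s \right)} = \sqrt{3}$
$\frac{d{\left(h,Q{\left(-4 \right)} \right)}}{436} = \frac{27}{436}$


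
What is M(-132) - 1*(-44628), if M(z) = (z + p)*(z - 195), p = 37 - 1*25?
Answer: 83868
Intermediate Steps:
p = 12 (p = 37 - 25 = 12)
M(z) = (-195 + z)*(12 + z) (M(z) = (z + 12)*(z - 195) = (12 + z)*(-195 + z) = (-195 + z)*(12 + z))
M(-132) - 1*(-44628) = (-2340 + (-132)² - 183*(-132)) - 1*(-44628) = (-2340 + 17424 + 24156) + 44628 = 39240 + 44628 = 83868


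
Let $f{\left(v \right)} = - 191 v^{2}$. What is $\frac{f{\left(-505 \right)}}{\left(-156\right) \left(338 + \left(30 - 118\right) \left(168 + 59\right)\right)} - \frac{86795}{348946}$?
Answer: $- \frac{663960771535}{41115609288} \approx -16.149$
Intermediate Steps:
$\frac{f{\left(-505 \right)}}{\left(-156\right) \left(338 + \left(30 - 118\right) \left(168 + 59\right)\right)} - \frac{86795}{348946} = \frac{\left(-191\right) \left(-505\right)^{2}}{\left(-156\right) \left(338 + \left(30 - 118\right) \left(168 + 59\right)\right)} - \frac{86795}{348946} = \frac{\left(-191\right) 255025}{\left(-156\right) \left(338 + \left(30 - 118\right) 227\right)} - \frac{86795}{348946} = - \frac{48709775}{\left(-156\right) \left(338 + \left(30 - 118\right) 227\right)} - \frac{86795}{348946} = - \frac{48709775}{\left(-156\right) \left(338 - 19976\right)} - \frac{86795}{348946} = - \frac{48709775}{\left(-156\right) \left(-19638\right)} - \frac{86795}{348946} = - \frac{48709775}{3063528} - \frac{86795}{348946} = - \frac{663960771535}{41115609288}$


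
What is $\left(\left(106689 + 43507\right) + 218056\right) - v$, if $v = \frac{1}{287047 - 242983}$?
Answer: $\frac{16226656127}{44064} \approx 3.6825 \cdot 10^{5}$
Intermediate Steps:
$v = \frac{1}{44064} \approx 2.2694 \cdot 10^{-5}$
$\left(\left(106689 + 43507\right) + 218056\right) - v = \left(\left(106689 + 43507\right) + 218056\right) - \frac{1}{44064} = \left(150196 + 218056\right) - \frac{1}{44064} = 368252 - \frac{1}{44064} = \frac{16226656127}{44064}$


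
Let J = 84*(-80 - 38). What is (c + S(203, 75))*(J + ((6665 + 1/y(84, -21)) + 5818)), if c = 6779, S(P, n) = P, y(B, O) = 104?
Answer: 933441035/52 ≈ 1.7951e+7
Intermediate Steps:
J = -9912 (J = 84*(-118) = -9912)
(c + S(203, 75))*(J + ((6665 + 1/y(84, -21)) + 5818)) = (6779 + 203)*(-9912 + ((6665 + 1/104) + 5818)) = 6982*(-9912 + ((6665 + 1/104) + 5818)) = 6982*(-9912 + (693161/104 + 5818)) = 6982*(-9912 + 1298233/104) = 6982*(267385/104) = 933441035/52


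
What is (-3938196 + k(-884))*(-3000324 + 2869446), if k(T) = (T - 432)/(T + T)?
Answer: 113908509226017/221 ≈ 5.1542e+11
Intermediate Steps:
k(T) = (-432 + T)/(2*T) (k(T) = (-432 + T)/((2*T)) = (-432 + T)*(1/(2*T)) = (-432 + T)/(2*T))
(-3938196 + k(-884))*(-3000324 + 2869446) = (-3938196 + (1/2)*(-432 - 884)/(-884))*(-3000324 + 2869446) = (-3938196 + (1/2)*(-1/884)*(-1316))*(-130878) = (-3938196 + 329/442)*(-130878) = -1740682303/442*(-130878) = 113908509226017/221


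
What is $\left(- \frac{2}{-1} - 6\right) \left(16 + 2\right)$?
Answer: $-72$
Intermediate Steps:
$\left(- \frac{2}{-1} - 6\right) \left(16 + 2\right) = \left(\left(-2\right) \left(-1\right) - 6\right) 18 = \left(2 - 6\right) 18 = \left(-4\right) 18 = -72$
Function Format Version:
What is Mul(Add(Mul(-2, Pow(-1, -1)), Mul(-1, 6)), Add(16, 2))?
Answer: -72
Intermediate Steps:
Mul(Add(Mul(-2, Pow(-1, -1)), Mul(-1, 6)), Add(16, 2)) = Mul(Add(Mul(-2, -1), -6), 18) = Mul(Add(2, -6), 18) = Mul(-4, 18) = -72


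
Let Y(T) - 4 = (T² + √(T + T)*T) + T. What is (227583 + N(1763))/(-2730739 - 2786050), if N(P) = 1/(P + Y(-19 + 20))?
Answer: -712188911066/17264013308251 + √2/17264013308251 ≈ -0.041253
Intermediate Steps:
Y(T) = 4 + T + T² + √2*T^(3/2) (Y(T) = 4 + ((T² + √(T + T)*T) + T) = 4 + ((T² + √(2*T)*T) + T) = 4 + ((T² + (√2*√T)*T) + T) = 4 + ((T² + √2*T^(3/2)) + T) = 4 + (T + T² + √2*T^(3/2)) = 4 + T + T² + √2*T^(3/2))
N(P) = 1/(6 + P + √2) (N(P) = 1/(P + (4 + (-19 + 20) + (-19 + 20)² + √2*(-19 + 20)^(3/2))) = 1/(P + (4 + 1 + 1² + √2*1^(3/2))) = 1/(P + (4 + 1 + 1 + √2*1)) = 1/(P + (4 + 1 + 1 + √2)) = 1/(P + (6 + √2)) = 1/(6 + P + √2))
(227583 + N(1763))/(-2730739 - 2786050) = (227583 + 1/(6 + 1763 + √2))/(-2730739 - 2786050) = (227583 + 1/(1769 + √2))/(-5516789) = (227583 + 1/(1769 + √2))*(-1/5516789) = -227583/5516789 - 1/(5516789*(1769 + √2))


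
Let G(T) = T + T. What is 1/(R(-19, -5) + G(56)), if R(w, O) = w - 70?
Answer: 1/23 ≈ 0.043478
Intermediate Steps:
G(T) = 2*T
R(w, O) = -70 + w
1/(R(-19, -5) + G(56)) = 1/((-70 - 19) + 2*56) = 1/(-89 + 112) = 1/23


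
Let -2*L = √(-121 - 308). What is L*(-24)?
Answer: 12*I*√429 ≈ 248.55*I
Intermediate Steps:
L = -I*√429/2 (L = -√(-121 - 308)/2 = -I*√429/2 ≈ -10.356*I)
L*(-24) = -I*√429/2*(-24) = 12*I*√429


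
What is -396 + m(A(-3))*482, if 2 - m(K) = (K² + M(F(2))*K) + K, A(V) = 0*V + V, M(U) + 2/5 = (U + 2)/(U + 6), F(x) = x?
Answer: -10897/5 ≈ -2179.4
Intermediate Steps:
M(U) = -⅖ + (2 + U)/(6 + U) (M(U) = -⅖ + (U + 2)/(U + 6) = -⅖ + (2 + U)/(6 + U))
A(V) = V (A(V) = 0 + V = V)
m(K) = 2 - K² - 11*K/10 (m(K) = 2 - ((K² + ((-2 + 3*2)/(5*(6 + 2)))*K) + K) = 2 - ((K² + ((⅕)*(-2 + 6)/8)*K) + K) = 2 - ((K² + ((⅕)*(⅛)*4)*K) + K) = 2 - ((K² + K/10) + K) = 2 - (K² + 11*K/10) = 2 + (-K² - 11*K/10) = 2 - K² - 11*K/10)
-396 + m(A(-3))*482 = -396 + (2 - 1*(-3)² - 11/10*(-3))*482 = -396 + (2 - 1*9 + 33/10)*482 = -396 + (2 - 9 + 33/10)*482 = -396 - 37/10*482 = -396 - 8917/5 = -10897/5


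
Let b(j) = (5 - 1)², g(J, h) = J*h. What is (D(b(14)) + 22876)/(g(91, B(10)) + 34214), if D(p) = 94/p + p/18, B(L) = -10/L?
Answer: 1647559/2456856 ≈ 0.67060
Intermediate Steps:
b(j) = 16 (b(j) = 4² = 16)
D(p) = 94/p + p/18 (D(p) = 94/p + p*(1/18) = 94/p + p/18)
(D(b(14)) + 22876)/(g(91, B(10)) + 34214) = ((94/16 + (1/18)*16) + 22876)/(91*(-10/10) + 34214) = ((94*(1/16) + 8/9) + 22876)/(91*(-10*⅒) + 34214) = ((47/8 + 8/9) + 22876)/(91*(-1) + 34214) = (487/72 + 22876)/(-91 + 34214) = (1647559/72)/34123 = (1647559/72)*(1/34123) = 1647559/2456856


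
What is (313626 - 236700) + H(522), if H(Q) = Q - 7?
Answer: 77441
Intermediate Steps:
H(Q) = -7 + Q
(313626 - 236700) + H(522) = (313626 - 236700) + (-7 + 522) = 76926 + 515 = 77441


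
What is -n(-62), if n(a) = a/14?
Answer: 31/7 ≈ 4.4286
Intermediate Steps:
n(a) = a/14 (n(a) = a*(1/14) = a/14)
-n(-62) = -(-62)/14 = -1*(-31/7) = 31/7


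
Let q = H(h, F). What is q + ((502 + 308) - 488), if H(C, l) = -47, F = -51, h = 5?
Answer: 275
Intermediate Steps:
q = -47
q + ((502 + 308) - 488) = -47 + ((502 + 308) - 488) = -47 + (810 - 488) = -47 + 322 = 275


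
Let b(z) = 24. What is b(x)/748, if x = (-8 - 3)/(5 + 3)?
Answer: 6/187 ≈ 0.032086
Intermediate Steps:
x = -11/8 ≈ -1.3750
b(x)/748 = 24/748 = 24*(1/748) = 6/187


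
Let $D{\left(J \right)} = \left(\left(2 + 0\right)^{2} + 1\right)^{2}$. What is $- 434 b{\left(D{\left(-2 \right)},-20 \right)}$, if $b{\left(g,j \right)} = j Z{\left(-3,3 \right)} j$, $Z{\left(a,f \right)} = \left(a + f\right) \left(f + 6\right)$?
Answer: $0$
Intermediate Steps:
$D{\left(J \right)} = 25$ ($D{\left(J \right)} = \left(2^{2} + 1\right)^{2} = \left(4 + 1\right)^{2} = 5^{2} = 25$)
$Z{\left(a,f \right)} = \left(6 + f\right) \left(a + f\right)$ ($Z{\left(a,f \right)} = \left(a + f\right) \left(6 + f\right) = \left(6 + f\right) \left(a + f\right)$)
$b{\left(g,j \right)} = 0$ ($b{\left(g,j \right)} = j \left(3^{2} + 6 \left(-3\right) + 6 \cdot 3 - 9\right) j = j \left(9 - 18 + 18 - 9\right) j = j 0 j = 0 j = 0$)
$- 434 b{\left(D{\left(-2 \right)},-20 \right)} = \left(-434\right) 0 = 0$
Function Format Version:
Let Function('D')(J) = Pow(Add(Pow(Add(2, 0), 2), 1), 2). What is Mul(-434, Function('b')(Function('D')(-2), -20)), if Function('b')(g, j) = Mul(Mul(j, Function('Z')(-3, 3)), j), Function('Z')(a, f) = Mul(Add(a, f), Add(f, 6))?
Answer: 0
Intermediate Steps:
Function('D')(J) = 25 (Function('D')(J) = Pow(Add(Pow(2, 2), 1), 2) = Pow(Add(4, 1), 2) = Pow(5, 2) = 25)
Function('Z')(a, f) = Mul(Add(6, f), Add(a, f)) (Function('Z')(a, f) = Mul(Add(a, f), Add(6, f)) = Mul(Add(6, f), Add(a, f)))
Function('b')(g, j) = 0 (Function('b')(g, j) = Mul(Mul(j, Add(Pow(3, 2), Mul(6, -3), Mul(6, 3), Mul(-3, 3))), j) = Mul(Mul(j, Add(9, -18, 18, -9)), j) = Mul(Mul(j, 0), j) = Mul(0, j) = 0)
Mul(-434, Function('b')(Function('D')(-2), -20)) = Mul(-434, 0) = 0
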